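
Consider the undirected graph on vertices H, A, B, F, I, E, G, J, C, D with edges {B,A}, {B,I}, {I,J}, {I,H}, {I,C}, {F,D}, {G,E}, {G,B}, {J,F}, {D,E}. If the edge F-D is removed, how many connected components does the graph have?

1

F and D are still connected via F-J-I-B-G-E-D, so the component count stays at 1.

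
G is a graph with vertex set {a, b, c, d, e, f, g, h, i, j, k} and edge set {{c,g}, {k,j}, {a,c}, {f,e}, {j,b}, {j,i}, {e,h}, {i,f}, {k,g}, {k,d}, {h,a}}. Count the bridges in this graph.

The edges on the cycle k-j-i-f-e-h-a-c-g-k are not bridges since each lies on that cycle.
But removing j - b disconnects j from b; removing k - d disconnects k from d — these are bridges.
That makes 2 bridges.

2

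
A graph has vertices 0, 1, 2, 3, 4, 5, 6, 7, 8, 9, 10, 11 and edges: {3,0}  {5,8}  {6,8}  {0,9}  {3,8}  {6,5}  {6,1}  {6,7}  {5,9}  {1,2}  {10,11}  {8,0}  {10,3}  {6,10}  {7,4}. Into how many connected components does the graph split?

1

Starting from 0 we can reach 0, 1, 2, 3, 4, 5, 6, 7, 8, 9, 10, 11. That is one component of size 12.
Total: 1 component.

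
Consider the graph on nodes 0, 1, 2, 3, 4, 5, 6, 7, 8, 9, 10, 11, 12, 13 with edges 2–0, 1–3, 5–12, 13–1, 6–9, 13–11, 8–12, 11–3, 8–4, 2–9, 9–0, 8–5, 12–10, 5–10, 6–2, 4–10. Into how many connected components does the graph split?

7 is isolated — a component by itself.
Starting from 1 we can reach 1, 3, 11, 13. That is one component of size 4.
Starting from 0 we can reach 0, 2, 6, 9. That is one component of size 4.
Starting from 4 we can reach 4, 5, 8, 10, 12. That is one component of size 5.
Total: 4 components.

4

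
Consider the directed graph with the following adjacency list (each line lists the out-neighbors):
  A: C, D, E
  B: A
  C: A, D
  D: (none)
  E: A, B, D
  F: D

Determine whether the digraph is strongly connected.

There is no directed path from E to F, so the graph is not strongly connected.

No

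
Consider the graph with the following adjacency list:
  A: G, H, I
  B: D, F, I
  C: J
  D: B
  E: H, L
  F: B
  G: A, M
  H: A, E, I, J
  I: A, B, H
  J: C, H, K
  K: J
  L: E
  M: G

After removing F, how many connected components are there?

1

With F gone, the remaining components are: {A, B, C, D, E, G, H, I, J, K, L, M}.
That is 1 component.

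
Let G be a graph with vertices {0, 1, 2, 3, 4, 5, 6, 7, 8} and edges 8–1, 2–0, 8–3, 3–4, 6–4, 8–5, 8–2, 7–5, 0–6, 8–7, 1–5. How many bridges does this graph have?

The edges on the cycle 8-1-5-8 are not bridges since each lies on that cycle.
Every edge lies on some cycle, so there are no bridges.

0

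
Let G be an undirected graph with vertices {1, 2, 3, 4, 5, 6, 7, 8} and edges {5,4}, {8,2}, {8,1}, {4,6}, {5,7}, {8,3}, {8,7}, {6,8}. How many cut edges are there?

The edges on the cycle 5-4-6-8-7-5 are not bridges since each lies on that cycle.
But removing 8 - 3 disconnects 8 from 3; removing 8 - 2 disconnects 8 from 2; removing 8 - 1 disconnects 8 from 1 — these are bridges.
That makes 3 bridges.

3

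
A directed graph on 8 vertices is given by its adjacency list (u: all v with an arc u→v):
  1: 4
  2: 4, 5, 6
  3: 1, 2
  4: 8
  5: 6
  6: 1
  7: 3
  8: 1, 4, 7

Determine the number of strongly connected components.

1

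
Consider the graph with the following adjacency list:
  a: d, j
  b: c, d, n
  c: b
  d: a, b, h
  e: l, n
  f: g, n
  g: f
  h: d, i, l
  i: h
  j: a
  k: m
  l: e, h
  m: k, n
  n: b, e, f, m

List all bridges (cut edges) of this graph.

The edges on the cycle b-d-h-l-e-n-b are not bridges since each lies on that cycle.
But removing b-c disconnects b from c; removing n-f disconnects n from f; removing j-a disconnects j from a; removing m-k disconnects m from k — these are bridges.
In total 8 edges are bridges.

a-d, a-j, b-c, f-g, f-n, h-i, k-m, m-n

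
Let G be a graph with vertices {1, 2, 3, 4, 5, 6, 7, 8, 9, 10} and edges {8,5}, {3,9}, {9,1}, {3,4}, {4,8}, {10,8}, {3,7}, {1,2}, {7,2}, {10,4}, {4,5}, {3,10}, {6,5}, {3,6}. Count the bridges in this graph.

0

The edges on the cycle 3-9-1-2-7-3 are not bridges since each lies on that cycle.
Every edge lies on some cycle, so there are no bridges.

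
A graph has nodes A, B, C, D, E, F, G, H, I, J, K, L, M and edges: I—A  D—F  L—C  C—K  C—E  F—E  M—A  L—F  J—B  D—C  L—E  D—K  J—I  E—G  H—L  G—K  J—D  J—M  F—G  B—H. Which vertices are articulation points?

J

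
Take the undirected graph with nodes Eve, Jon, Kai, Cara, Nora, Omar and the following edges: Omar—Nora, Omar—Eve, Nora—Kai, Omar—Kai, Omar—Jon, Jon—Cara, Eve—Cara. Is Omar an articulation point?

Deleting Omar raises the number of components from 1 to 2, so Omar is a cut vertex.

Yes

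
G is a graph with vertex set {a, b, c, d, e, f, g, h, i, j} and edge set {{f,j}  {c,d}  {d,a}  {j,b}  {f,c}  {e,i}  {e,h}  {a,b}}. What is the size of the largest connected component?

6

g is isolated — a component by itself.
Starting from e we can reach e, h, i. That is one component of size 3.
Starting from a we can reach a, b, c, d, f, j. That is one component of size 6.
The largest has 6 vertices.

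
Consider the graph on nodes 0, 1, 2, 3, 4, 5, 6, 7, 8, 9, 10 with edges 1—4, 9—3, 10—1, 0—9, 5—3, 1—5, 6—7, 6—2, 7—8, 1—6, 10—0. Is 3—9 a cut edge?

After removing 3—9, the path 3-5-1-10-0-9 still connects them, so the edge is not a bridge.

No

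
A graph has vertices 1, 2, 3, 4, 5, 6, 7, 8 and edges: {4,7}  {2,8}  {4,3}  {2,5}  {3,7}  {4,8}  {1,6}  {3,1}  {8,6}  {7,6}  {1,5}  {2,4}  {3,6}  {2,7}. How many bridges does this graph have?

0

The edges on the cycle 2-4-3-1-6-8-2 are not bridges since each lies on that cycle.
Every edge lies on some cycle, so there are no bridges.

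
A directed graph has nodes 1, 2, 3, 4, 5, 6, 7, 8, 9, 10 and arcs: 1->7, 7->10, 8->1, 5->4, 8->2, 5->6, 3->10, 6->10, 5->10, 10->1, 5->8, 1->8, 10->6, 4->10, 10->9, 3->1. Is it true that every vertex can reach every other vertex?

No

There is no directed path from 3 to 5, so the graph is not strongly connected.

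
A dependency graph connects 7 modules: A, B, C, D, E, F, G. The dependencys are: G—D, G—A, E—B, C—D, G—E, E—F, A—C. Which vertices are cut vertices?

Removing E increases the component count from 1 to 3, so E is a cut vertex.
Removing G increases the component count from 1 to 2, so G is a cut vertex.
By contrast removing A leaves 1 component; it is not a cut vertex. No other vertex is a cut vertex either.

E, G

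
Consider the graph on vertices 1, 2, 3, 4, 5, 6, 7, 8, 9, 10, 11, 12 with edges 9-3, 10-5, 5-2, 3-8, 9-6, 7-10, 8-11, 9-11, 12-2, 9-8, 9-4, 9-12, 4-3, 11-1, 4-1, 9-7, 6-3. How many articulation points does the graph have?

1

Removing 9 increases the component count from 1 to 2, so 9 is a cut vertex.
By contrast removing 7 leaves 1 component; it is not a cut vertex. No other vertex is a cut vertex either.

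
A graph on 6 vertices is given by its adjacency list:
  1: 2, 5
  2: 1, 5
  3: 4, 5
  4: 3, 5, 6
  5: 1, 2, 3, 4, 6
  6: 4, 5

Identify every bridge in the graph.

The edges on the cycle 5-2-1-5 are not bridges since each lies on that cycle.
Every edge lies on some cycle, so there are no bridges.

none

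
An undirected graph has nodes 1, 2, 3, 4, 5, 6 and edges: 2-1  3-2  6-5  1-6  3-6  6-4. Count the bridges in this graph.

2

The edges on the cycle 3-2-1-6-3 are not bridges since each lies on that cycle.
But removing 6-5 disconnects 6 from 5; removing 6-4 disconnects 6 from 4 — these are bridges.
That makes 2 bridges.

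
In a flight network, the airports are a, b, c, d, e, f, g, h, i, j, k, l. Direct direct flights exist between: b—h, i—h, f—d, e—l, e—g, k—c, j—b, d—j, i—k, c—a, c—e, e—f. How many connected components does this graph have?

1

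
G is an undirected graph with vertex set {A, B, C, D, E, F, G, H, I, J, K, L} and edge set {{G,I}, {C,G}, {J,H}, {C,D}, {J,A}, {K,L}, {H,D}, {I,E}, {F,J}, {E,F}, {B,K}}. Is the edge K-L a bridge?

Removing K-L leaves no path between K and L: the component count goes from 2 to 3. So it is a bridge.

Yes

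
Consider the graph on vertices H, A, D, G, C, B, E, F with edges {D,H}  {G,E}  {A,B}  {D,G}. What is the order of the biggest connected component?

4

C is isolated — a component by itself.
F is isolated — a component by itself.
Starting from A we can reach A, B. That is one component of size 2.
Starting from D we can reach D, E, G, H. That is one component of size 4.
The largest has 4 vertices.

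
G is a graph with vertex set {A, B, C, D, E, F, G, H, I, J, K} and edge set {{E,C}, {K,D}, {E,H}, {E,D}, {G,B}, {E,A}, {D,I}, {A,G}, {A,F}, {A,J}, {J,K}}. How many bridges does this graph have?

The edges on the cycle E-A-J-K-D-E are not bridges since each lies on that cycle.
But removing E-C disconnects E from C; removing A-G disconnects A from G; removing B-G disconnects B from G; removing A-F disconnects A from F — these are bridges.
In total 6 edges are bridges.

6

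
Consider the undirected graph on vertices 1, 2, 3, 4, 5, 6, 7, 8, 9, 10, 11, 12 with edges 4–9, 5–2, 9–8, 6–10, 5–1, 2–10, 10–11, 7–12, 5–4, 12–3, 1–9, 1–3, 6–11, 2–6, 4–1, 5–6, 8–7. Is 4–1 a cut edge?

No

After removing 4–1, the path 4-5-1 still connects them, so the edge is not a bridge.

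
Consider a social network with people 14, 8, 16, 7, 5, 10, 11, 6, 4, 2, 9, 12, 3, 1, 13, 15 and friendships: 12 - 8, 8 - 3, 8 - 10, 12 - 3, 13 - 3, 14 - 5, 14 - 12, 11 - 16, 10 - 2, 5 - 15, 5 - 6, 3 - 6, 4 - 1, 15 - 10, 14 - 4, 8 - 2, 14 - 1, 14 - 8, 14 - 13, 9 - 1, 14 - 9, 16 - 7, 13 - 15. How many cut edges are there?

2

The edges on the cycle 14-13-15-10-2-8-14 are not bridges since each lies on that cycle.
But removing 11 - 16 disconnects 11 from 16; removing 16 - 7 disconnects 16 from 7 — these are bridges.
That makes 2 bridges.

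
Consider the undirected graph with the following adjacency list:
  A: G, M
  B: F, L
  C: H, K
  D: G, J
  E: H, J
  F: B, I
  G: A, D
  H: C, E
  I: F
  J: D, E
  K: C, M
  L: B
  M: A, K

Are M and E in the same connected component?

Yes

From M we can reach A, C, D, E, G, H, J, K, M, which includes E.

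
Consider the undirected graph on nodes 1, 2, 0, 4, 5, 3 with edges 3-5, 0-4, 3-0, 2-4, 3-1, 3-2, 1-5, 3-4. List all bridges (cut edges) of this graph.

The edges on the cycle 3-1-5-3 are not bridges since each lies on that cycle.
Every edge lies on some cycle, so there are no bridges.

none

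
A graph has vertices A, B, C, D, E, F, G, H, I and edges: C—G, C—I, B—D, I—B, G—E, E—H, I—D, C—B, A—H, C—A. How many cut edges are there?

0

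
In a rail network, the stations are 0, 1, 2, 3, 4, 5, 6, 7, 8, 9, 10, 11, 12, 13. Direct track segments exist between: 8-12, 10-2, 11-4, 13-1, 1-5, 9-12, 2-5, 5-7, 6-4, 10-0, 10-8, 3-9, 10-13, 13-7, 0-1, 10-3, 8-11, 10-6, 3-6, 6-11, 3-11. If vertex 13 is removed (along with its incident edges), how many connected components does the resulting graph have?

1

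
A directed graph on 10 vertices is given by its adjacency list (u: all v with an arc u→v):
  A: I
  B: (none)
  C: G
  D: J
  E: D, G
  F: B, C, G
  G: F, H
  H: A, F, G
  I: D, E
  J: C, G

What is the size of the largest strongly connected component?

{A, C, D, E, F, G, H, I, J} are all mutually reachable — one SCC of size 9.
{B} is an SCC by itself.
The largest has 9 vertices.

9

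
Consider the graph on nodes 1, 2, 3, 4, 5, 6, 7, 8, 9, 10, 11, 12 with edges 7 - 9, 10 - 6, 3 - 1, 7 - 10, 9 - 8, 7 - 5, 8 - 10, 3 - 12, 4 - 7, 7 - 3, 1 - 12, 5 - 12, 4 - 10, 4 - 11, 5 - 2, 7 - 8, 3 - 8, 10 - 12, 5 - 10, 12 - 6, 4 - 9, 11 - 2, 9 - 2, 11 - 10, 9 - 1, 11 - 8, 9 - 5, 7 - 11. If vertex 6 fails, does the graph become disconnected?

No

Deleting 6 leaves 1 component (was 1) (its neighbors 10, 12 remain connected to each other), so 6 is not a cut vertex.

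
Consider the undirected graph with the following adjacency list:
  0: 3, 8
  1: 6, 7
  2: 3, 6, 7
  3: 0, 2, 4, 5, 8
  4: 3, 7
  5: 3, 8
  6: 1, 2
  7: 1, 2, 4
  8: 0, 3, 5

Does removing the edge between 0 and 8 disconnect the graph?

No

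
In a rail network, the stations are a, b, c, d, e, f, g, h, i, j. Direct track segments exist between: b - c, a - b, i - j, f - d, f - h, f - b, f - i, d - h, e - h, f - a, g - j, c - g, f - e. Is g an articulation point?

Deleting g leaves 1 component (was 1) (its neighbors c, j remain connected to each other), so g is not a cut vertex.

No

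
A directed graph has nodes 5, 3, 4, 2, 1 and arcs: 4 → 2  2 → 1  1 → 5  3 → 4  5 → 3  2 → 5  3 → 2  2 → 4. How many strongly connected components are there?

1

{1, 2, 3, 4, 5} are all mutually reachable — one SCC of size 5.
That gives 1 strongly connected component.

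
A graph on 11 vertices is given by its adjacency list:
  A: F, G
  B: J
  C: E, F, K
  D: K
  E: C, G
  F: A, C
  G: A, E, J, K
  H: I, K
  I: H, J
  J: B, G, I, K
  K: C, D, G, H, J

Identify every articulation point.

Removing J increases the component count from 1 to 2, so J is a cut vertex.
Removing K increases the component count from 1 to 2, so K is a cut vertex.
By contrast removing C leaves 1 component; it is not a cut vertex. No other vertex is a cut vertex either.

J, K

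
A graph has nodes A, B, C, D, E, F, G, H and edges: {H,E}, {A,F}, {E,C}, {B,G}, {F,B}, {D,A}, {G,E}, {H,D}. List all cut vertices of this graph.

Removing E increases the component count from 1 to 2, so E is a cut vertex.
By contrast removing C leaves 1 component; it is not a cut vertex. No other vertex is a cut vertex either.

E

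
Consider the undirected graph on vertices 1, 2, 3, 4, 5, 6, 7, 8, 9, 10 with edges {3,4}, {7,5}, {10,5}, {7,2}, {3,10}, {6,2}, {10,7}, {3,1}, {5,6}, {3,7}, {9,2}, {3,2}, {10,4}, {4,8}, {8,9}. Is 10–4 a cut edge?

No

After removing 10–4, the path 10-3-4 still connects them, so the edge is not a bridge.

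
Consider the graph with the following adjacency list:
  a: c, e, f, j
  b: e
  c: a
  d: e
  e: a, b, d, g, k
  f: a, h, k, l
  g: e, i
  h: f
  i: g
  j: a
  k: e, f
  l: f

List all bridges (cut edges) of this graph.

The edges on the cycle e-k-f-a-e are not bridges since each lies on that cycle.
But removing f-h disconnects f from h; removing e-d disconnects e from d; removing a-c disconnects a from c; removing e-b disconnects e from b — these are bridges.
In total 8 edges are bridges.

a-c, a-j, b-e, d-e, e-g, f-h, f-l, g-i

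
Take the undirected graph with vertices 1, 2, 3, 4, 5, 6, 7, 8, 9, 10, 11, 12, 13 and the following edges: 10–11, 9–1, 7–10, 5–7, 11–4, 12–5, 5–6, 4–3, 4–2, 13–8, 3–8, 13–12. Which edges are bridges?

1-9, 2-4, 5-6

The edges on the cycle 13-12-5-7-10-11-4-3-8-13 are not bridges since each lies on that cycle.
But removing 2–4 disconnects 2 from 4; removing 6–5 disconnects 6 from 5; removing 9–1 disconnects 9 from 1 — these are bridges.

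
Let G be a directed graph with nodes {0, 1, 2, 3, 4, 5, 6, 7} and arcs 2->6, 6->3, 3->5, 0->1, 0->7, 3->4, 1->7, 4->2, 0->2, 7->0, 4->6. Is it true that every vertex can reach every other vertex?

No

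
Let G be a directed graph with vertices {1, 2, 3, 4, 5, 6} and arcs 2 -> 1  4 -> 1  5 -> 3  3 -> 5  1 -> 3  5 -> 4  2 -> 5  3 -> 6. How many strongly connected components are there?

3

{1, 3, 4, 5} are all mutually reachable — one SCC of size 4.
{2} is an SCC by itself.
{6} is an SCC by itself.
That gives 3 strongly connected components.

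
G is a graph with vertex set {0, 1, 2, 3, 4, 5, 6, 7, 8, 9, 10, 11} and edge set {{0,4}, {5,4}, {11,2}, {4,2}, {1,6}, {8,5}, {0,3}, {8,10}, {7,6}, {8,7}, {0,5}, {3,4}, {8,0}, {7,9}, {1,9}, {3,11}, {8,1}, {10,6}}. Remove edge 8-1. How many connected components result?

8 and 1 are still connected via 8-10-6-1, so the component count stays at 1.

1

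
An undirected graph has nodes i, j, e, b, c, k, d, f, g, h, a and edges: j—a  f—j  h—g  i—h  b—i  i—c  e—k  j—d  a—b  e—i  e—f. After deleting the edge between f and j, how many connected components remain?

1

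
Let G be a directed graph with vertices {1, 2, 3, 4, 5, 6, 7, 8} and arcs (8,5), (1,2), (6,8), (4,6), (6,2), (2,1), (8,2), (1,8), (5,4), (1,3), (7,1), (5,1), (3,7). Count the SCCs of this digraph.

1

{1, 2, 3, 4, 5, 6, 7, 8} are all mutually reachable — one SCC of size 8.
That gives 1 strongly connected component.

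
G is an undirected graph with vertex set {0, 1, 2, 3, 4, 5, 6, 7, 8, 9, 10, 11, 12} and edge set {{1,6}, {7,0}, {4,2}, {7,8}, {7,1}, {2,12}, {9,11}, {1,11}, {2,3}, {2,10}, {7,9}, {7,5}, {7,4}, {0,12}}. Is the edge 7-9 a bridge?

After removing 7-9, the path 7-1-11-9 still connects them, so the edge is not a bridge.

No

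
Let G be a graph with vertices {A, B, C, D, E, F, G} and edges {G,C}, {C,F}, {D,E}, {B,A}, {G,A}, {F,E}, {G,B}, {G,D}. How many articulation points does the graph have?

Removing G increases the component count from 1 to 2, so G is a cut vertex.
By contrast removing B leaves 1 component; it is not a cut vertex. No other vertex is a cut vertex either.

1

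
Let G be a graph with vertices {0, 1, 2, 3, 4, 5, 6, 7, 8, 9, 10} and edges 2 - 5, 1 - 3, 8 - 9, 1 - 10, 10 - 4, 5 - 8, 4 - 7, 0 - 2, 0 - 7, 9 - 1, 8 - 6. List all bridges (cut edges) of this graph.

1-3, 6-8

The edges on the cycle 0-2-5-8-9-1-10-4-7-0 are not bridges since each lies on that cycle.
But removing 6 - 8 disconnects 6 from 8; removing 3 - 1 disconnects 3 from 1 — these are bridges.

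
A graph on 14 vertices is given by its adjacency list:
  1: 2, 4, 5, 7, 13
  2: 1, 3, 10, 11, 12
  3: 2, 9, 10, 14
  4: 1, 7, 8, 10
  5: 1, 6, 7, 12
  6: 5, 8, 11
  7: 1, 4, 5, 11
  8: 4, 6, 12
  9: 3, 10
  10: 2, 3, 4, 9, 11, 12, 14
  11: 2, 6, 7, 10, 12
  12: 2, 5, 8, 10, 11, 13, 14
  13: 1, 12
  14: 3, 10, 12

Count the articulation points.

0

Removing 7, for instance, still leaves 1 component. No single vertex removal increases the component count — the graph has no articulation points.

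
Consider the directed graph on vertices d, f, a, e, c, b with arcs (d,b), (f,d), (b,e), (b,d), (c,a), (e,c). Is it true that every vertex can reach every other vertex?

There is no directed path from c to d, so the graph is not strongly connected.

No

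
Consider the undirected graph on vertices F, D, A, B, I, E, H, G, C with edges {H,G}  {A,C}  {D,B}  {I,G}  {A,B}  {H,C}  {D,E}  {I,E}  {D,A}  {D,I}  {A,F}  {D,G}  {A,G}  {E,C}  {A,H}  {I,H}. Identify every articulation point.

A

Removing A increases the component count from 1 to 2, so A is a cut vertex.
By contrast removing C leaves 1 component; it is not a cut vertex. No other vertex is a cut vertex either.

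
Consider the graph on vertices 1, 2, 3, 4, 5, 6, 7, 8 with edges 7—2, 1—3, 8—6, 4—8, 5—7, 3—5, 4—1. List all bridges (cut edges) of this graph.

1-3, 1-4, 2-7, 3-5, 4-8, 5-7, 6-8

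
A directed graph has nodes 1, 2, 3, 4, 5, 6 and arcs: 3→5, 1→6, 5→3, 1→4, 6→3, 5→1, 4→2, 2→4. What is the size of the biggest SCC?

{1, 3, 5, 6} are all mutually reachable — one SCC of size 4.
{2, 4} are all mutually reachable — one SCC of size 2.
The largest has 4 vertices.

4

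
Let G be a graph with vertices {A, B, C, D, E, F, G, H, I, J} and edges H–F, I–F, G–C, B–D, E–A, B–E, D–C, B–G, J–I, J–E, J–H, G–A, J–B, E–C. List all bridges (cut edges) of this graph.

none

The edges on the cycle B-D-C-G-B are not bridges since each lies on that cycle.
Every edge lies on some cycle, so there are no bridges.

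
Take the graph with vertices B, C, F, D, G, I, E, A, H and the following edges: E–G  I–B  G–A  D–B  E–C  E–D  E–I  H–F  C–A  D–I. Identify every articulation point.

E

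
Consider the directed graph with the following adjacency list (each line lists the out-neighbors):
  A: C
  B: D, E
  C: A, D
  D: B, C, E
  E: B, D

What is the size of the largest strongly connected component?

5

{A, B, C, D, E} are all mutually reachable — one SCC of size 5.
The largest has 5 vertices.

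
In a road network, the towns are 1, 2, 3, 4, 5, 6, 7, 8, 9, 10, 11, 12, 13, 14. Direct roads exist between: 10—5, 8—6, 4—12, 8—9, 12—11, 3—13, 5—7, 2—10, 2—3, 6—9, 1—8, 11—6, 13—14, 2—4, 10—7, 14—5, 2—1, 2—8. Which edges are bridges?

The edges on the cycle 2-4-12-11-6-9-8-2 are not bridges since each lies on that cycle.
Every edge lies on some cycle, so there are no bridges.

none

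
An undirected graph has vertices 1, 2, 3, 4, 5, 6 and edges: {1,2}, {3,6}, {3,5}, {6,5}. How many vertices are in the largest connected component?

4 is isolated — a component by itself.
Starting from 1 we can reach 1, 2. That is one component of size 2.
Starting from 3 we can reach 3, 5, 6. That is one component of size 3.
The largest has 3 vertices.

3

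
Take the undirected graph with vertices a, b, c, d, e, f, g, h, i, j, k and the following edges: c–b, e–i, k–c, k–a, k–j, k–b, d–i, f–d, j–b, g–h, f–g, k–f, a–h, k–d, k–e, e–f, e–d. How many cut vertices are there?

1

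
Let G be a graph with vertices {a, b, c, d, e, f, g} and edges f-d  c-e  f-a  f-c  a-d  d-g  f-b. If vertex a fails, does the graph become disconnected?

Deleting a leaves 1 component (was 1) (its neighbors d, f remain connected to each other), so a is not a cut vertex.

No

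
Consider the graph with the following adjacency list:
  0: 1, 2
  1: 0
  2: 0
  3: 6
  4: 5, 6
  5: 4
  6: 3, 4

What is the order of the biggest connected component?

4

Starting from 0 we can reach 0, 1, 2. That is one component of size 3.
Starting from 3 we can reach 3, 4, 5, 6. That is one component of size 4.
The largest has 4 vertices.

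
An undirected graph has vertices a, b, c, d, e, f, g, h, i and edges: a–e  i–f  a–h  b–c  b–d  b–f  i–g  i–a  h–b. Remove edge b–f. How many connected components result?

b and f are still connected via b-h-a-i-f, so the component count stays at 1.

1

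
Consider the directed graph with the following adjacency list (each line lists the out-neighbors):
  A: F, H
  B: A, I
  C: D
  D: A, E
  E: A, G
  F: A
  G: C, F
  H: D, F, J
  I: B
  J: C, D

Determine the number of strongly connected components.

2

{A, C, D, E, F, G, H, J} are all mutually reachable — one SCC of size 8.
{B, I} are all mutually reachable — one SCC of size 2.
That gives 2 strongly connected components.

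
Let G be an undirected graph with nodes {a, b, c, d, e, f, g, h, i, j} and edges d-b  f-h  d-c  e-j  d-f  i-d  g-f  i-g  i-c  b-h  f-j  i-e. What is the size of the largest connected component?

9

a is isolated — a component by itself.
Starting from b we can reach b, c, d, e, f, g, h, i, j. That is one component of size 9.
The largest has 9 vertices.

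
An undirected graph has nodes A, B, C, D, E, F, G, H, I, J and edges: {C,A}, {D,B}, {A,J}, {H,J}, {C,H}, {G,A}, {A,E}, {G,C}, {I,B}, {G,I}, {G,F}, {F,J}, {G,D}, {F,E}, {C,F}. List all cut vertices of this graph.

G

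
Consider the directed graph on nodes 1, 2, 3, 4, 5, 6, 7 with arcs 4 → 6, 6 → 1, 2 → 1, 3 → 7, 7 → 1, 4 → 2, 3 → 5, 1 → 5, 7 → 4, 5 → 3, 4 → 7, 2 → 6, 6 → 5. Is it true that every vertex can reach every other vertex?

Yes

From 6 we can reach every vertex (1, 2, 3, 4, 5, 6, 7), and every vertex can reach 6 (1, 2, 3, 4, 5, 6, 7). So the whole graph is one strongly connected component.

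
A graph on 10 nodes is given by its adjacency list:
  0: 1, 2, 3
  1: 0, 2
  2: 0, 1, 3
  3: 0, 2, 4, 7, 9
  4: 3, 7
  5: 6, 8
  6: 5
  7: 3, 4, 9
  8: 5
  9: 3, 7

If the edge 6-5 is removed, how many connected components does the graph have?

3

Before removal there are 2 components.
6-5 is a bridge — removing it separates 6's side from 5's side.
After removal: 3 components.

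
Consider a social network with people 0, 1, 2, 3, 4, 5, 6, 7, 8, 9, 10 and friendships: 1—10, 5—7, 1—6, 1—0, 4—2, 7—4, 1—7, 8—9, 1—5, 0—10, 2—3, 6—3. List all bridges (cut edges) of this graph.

8-9

The edges on the cycle 1-0-10-1 are not bridges since each lies on that cycle.
But removing 8—9 disconnects 8 from 9 — this is a bridge.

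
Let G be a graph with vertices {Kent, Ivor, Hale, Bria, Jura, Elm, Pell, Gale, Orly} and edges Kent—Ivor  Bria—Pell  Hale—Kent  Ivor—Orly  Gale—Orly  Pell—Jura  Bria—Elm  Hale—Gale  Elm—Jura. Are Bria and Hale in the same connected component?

No

The component containing Bria is {Elm, Bria, Jura, Pell}, and Hale is not in it.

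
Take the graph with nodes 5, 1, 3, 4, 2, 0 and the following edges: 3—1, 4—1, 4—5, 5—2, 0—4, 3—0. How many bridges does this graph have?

The edges on the cycle 3-0-4-1-3 are not bridges since each lies on that cycle.
But removing 5—2 disconnects 5 from 2; removing 4—5 disconnects 4 from 5 — these are bridges.
That makes 2 bridges.

2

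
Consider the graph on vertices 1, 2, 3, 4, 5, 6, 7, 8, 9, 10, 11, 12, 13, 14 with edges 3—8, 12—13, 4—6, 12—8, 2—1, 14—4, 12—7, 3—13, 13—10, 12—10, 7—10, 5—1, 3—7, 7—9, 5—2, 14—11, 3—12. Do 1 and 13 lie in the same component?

The component containing 1 is {1, 2, 5}, and 13 is not in it.

No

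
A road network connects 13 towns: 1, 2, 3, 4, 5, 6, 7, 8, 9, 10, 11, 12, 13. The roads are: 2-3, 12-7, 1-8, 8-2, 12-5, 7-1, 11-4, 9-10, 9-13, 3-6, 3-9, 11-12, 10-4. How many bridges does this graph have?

The edges on the cycle 11-12-7-1-8-2-3-9-10-4-11 are not bridges since each lies on that cycle.
But removing 12-5 disconnects 12 from 5; removing 6-3 disconnects 6 from 3; removing 13-9 disconnects 13 from 9 — these are bridges.
That makes 3 bridges.

3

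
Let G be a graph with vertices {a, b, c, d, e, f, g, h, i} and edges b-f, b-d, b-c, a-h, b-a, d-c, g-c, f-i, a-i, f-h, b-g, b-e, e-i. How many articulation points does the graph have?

1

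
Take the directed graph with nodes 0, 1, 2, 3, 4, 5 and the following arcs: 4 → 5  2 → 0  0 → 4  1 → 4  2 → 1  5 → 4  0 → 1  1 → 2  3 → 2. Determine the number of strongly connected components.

3

{0, 1, 2} are all mutually reachable — one SCC of size 3.
{4, 5} are all mutually reachable — one SCC of size 2.
{3} is an SCC by itself.
That gives 3 strongly connected components.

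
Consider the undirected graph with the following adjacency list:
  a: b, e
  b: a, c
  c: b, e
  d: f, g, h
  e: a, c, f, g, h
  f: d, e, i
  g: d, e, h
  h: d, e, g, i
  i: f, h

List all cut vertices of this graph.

e

Removing e increases the component count from 1 to 2, so e is a cut vertex.
By contrast removing c leaves 1 component; it is not a cut vertex. No other vertex is a cut vertex either.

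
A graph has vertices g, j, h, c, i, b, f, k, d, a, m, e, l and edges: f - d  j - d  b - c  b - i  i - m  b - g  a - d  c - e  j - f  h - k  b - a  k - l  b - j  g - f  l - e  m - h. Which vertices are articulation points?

b

Removing b increases the component count from 1 to 2, so b is a cut vertex.
By contrast removing k leaves 1 component; it is not a cut vertex. No other vertex is a cut vertex either.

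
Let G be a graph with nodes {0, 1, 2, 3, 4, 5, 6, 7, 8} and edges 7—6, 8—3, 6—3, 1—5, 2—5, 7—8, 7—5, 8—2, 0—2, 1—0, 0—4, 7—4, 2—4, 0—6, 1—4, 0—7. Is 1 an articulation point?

Deleting 1 leaves 1 component (was 1) (its neighbors 0, 4, 5 remain connected to each other), so 1 is not a cut vertex.

No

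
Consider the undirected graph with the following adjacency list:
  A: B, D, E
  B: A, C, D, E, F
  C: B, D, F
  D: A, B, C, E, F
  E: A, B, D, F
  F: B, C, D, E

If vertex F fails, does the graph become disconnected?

No

Deleting F leaves 1 component (was 1) (its neighbors B, C, D, E remain connected to each other), so F is not a cut vertex.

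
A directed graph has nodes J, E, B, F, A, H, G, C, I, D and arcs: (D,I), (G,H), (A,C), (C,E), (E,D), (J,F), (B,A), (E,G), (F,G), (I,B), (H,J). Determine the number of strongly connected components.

2

{A, B, C, D, E, I} are all mutually reachable — one SCC of size 6.
{F, G, H, J} are all mutually reachable — one SCC of size 4.
That gives 2 strongly connected components.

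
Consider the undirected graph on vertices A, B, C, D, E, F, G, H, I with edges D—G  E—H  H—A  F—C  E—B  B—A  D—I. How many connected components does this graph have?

Starting from C we can reach C, F. That is one component of size 2.
Starting from D we can reach D, G, I. That is one component of size 3.
Starting from A we can reach A, B, E, H. That is one component of size 4.
Total: 3 components.

3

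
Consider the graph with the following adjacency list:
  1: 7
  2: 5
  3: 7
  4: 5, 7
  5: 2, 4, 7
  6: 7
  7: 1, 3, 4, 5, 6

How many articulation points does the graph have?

2

Removing 5 increases the component count from 1 to 2, so 5 is a cut vertex.
Removing 7 increases the component count from 1 to 4, so 7 is a cut vertex.
By contrast removing 2 leaves 1 component; it is not a cut vertex. No other vertex is a cut vertex either.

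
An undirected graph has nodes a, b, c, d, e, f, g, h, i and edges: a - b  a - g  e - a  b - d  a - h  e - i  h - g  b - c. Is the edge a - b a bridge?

Yes

Removing a - b leaves no path between a and b: the component count goes from 2 to 3. So it is a bridge.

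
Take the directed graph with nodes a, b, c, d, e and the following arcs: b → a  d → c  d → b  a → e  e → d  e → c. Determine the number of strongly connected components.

2

{a, b, d, e} are all mutually reachable — one SCC of size 4.
{c} is an SCC by itself.
That gives 2 strongly connected components.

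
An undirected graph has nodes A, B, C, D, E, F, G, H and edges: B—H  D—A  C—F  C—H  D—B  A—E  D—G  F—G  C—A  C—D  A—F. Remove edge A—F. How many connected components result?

1

A and F are still connected via A-C-F, so the component count stays at 1.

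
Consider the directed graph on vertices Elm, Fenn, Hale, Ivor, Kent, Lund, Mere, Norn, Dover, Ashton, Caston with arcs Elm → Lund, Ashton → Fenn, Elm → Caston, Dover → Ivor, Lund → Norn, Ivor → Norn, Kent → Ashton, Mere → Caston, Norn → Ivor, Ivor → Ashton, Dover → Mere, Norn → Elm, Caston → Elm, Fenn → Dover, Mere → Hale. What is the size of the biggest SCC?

{Elm, Fenn, Ivor, Lund, Mere, Norn, Dover, Ashton, Caston} are all mutually reachable — one SCC of size 9.
{Hale} is an SCC by itself.
{Kent} is an SCC by itself.
The largest has 9 vertices.

9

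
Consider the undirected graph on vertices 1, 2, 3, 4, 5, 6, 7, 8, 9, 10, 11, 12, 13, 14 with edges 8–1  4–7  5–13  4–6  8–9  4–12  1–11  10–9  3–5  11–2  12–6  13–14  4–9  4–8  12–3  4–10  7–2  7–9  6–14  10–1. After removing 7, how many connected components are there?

1

With 7 gone, the remaining components are: {1, 2, 3, 4, 5, 6, 8, 9, 10, 11, 12, 13, 14}.
That is 1 component.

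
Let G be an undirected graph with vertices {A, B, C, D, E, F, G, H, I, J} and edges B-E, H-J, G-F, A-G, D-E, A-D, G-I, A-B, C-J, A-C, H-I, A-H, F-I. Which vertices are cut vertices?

A

Removing A increases the component count from 1 to 2, so A is a cut vertex.
By contrast removing B leaves 1 component; it is not a cut vertex. No other vertex is a cut vertex either.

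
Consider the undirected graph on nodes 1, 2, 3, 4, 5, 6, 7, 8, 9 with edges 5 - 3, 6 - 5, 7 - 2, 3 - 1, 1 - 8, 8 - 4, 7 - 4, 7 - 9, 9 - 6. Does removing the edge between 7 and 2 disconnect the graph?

Yes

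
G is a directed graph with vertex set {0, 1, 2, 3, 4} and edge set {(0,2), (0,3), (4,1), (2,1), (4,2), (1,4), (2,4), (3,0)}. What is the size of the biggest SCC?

{1, 2, 4} are all mutually reachable — one SCC of size 3.
{0, 3} are all mutually reachable — one SCC of size 2.
The largest has 3 vertices.

3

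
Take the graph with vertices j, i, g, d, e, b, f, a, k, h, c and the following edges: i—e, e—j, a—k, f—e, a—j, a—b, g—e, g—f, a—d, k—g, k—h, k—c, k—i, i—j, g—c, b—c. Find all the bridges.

a-d, h-k

The edges on the cycle k-g-f-e-j-i-k are not bridges since each lies on that cycle.
But removing h—k disconnects h from k; removing d—a disconnects d from a — these are bridges.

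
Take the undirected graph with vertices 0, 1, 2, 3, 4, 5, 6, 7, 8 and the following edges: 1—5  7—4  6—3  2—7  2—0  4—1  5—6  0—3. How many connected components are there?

2

8 is isolated — a component by itself.
Starting from 0 we can reach 0, 1, 2, 3, 4, 5, 6, 7. That is one component of size 8.
Total: 2 components.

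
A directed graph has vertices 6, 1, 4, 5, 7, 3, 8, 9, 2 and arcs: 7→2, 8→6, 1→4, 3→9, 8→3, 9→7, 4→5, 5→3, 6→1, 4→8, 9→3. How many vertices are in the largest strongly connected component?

4

{1, 4, 6, 8} are all mutually reachable — one SCC of size 4.
{3, 9} are all mutually reachable — one SCC of size 2.
{7} is an SCC by itself.
{2} is an SCC by itself.
{5} is an SCC by itself.
The largest has 4 vertices.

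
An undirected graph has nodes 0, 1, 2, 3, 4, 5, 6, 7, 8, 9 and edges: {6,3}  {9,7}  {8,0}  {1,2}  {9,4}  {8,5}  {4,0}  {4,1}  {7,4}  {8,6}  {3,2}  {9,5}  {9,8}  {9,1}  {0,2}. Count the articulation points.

0

Removing 2, for instance, still leaves 1 component. No single vertex removal increases the component count — the graph has no articulation points.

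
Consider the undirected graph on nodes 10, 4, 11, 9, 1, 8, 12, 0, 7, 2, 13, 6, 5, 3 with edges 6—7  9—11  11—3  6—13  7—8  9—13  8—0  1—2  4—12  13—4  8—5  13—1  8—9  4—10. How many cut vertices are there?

6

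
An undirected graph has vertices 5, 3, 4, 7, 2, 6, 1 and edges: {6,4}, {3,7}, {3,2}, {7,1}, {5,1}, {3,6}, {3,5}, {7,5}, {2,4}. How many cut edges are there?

The edges on the cycle 3-7-1-5-3 are not bridges since each lies on that cycle.
Every edge lies on some cycle, so there are no bridges.

0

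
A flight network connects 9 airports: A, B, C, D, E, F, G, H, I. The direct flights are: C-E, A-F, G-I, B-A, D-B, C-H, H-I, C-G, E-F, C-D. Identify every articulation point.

C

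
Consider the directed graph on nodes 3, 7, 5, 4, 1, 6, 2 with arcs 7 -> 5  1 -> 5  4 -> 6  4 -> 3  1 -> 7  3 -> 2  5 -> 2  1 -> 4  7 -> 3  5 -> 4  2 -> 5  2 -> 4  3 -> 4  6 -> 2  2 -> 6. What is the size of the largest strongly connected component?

5

{2, 3, 4, 5, 6} are all mutually reachable — one SCC of size 5.
{7} is an SCC by itself.
{1} is an SCC by itself.
The largest has 5 vertices.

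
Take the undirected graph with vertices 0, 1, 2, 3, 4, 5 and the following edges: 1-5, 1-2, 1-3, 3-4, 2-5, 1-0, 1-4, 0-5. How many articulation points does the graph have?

Removing 1 increases the component count from 1 to 2, so 1 is a cut vertex.
By contrast removing 2 leaves 1 component; it is not a cut vertex. No other vertex is a cut vertex either.

1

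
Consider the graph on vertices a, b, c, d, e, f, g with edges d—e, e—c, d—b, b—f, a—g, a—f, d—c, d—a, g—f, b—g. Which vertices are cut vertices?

Removing d increases the component count from 1 to 2, so d is a cut vertex.
By contrast removing c leaves 1 component; it is not a cut vertex. No other vertex is a cut vertex either.

d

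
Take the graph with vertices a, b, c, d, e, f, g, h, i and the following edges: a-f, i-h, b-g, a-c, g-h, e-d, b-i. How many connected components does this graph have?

3

Starting from d we can reach d, e. That is one component of size 2.
Starting from a we can reach a, c, f. That is one component of size 3.
Starting from b we can reach b, g, h, i. That is one component of size 4.
Total: 3 components.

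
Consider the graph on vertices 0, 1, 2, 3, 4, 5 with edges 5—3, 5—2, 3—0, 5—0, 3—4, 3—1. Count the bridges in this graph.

The edges on the cycle 5-3-0-5 are not bridges since each lies on that cycle.
But removing 3—4 disconnects 3 from 4; removing 3—1 disconnects 3 from 1; removing 5—2 disconnects 5 from 2 — these are bridges.
That makes 3 bridges.

3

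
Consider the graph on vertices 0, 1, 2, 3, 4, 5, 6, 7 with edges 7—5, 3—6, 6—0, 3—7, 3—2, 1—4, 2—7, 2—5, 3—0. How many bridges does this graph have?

The edges on the cycle 3-6-0-3 are not bridges since each lies on that cycle.
But removing 1—4 disconnects 1 from 4 — this is a bridge.

1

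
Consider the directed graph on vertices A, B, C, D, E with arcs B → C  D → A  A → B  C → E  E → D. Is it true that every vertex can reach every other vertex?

From E we can reach every vertex (A, B, C, D, E), and every vertex can reach E (A, B, C, D, E). So the whole graph is one strongly connected component.

Yes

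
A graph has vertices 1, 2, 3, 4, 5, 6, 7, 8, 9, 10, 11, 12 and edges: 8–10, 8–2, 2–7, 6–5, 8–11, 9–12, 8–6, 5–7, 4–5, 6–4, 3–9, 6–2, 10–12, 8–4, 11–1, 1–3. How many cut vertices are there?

Removing 8 increases the component count from 1 to 2, so 8 is a cut vertex.
By contrast removing 12 leaves 1 component; it is not a cut vertex. No other vertex is a cut vertex either.

1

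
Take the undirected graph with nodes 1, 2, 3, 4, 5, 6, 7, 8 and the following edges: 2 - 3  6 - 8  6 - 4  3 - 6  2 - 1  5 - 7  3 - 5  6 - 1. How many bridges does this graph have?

4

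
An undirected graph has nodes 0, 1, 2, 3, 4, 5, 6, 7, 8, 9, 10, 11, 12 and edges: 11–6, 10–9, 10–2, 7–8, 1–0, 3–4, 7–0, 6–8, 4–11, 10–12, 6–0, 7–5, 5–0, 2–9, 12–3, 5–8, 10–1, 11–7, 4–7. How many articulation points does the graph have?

1

Removing 10 increases the component count from 1 to 2, so 10 is a cut vertex.
By contrast removing 0 leaves 1 component; it is not a cut vertex. No other vertex is a cut vertex either.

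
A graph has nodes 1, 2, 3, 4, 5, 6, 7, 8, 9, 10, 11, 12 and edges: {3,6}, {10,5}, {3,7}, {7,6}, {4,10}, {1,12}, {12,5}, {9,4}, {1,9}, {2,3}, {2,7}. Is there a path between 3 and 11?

The component containing 3 is {2, 3, 6, 7}, and 11 is not in it.

No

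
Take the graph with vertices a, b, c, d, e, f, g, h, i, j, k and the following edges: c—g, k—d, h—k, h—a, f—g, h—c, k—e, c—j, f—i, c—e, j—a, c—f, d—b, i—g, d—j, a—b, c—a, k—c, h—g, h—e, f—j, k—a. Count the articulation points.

Removing k, for instance, still leaves 1 component. No single vertex removal increases the component count — the graph has no articulation points.

0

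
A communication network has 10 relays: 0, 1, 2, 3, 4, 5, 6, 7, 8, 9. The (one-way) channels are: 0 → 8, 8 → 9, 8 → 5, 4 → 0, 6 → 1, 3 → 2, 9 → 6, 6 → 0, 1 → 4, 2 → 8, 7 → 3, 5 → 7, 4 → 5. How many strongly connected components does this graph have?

{0, 1, 2, 3, 4, 5, 6, 7, 8, 9} are all mutually reachable — one SCC of size 10.
That gives 1 strongly connected component.

1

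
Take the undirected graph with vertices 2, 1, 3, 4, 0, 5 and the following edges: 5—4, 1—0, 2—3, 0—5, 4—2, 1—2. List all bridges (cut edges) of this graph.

2-3

The edges on the cycle 1-0-5-4-2-1 are not bridges since each lies on that cycle.
But removing 2—3 disconnects 2 from 3 — this is a bridge.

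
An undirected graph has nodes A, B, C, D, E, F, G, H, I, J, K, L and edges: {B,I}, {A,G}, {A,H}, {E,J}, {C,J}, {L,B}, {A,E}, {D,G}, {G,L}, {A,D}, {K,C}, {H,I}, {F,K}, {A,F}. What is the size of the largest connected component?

12

Starting from A we can reach A, B, C, D, E, F, G, H, I, J, K, L. That is one component of size 12.
The largest has 12 vertices.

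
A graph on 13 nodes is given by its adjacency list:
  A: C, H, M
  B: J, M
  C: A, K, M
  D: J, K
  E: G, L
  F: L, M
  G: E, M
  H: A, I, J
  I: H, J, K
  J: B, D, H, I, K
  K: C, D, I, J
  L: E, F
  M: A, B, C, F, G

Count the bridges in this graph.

The edges on the cycle M-G-E-L-F-M are not bridges since each lies on that cycle.
Every edge lies on some cycle, so there are no bridges.

0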